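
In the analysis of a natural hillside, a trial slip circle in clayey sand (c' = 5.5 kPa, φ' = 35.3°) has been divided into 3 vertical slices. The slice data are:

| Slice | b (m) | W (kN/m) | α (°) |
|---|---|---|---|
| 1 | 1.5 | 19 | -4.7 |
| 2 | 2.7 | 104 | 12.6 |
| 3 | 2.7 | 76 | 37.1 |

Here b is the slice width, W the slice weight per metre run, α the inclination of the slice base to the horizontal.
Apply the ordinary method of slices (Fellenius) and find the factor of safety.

Ordinary method of slices: FS = Σ[c'·Δl_i + (W_i cosα_i)·tanφ'] / Σ W_i sinα_i, with Δl_i = b_i / cosα_i.
Slice 1: Δl = 1.5/cos(-4.7°) = 1.505 m; N'_1 = 19·cos(-4.7°) = 18.9; c'Δl = 8.28; W sinα = -1.6
Slice 2: Δl = 2.7/cos12.6° = 2.767 m; N'_2 = 104·cos12.6° = 101.5; c'Δl = 15.22; W sinα = 22.7
Slice 3: Δl = 2.7/cos37.1° = 3.385 m; N'_3 = 76·cos37.1° = 60.6; c'Δl = 18.62; W sinα = 45.8
Σc'Δl = 42.1 kN/m; ΣN' = 181.0 kN/m; ΣW sinα = 67.0 kN/m
Resisting = 42.1 + 181.0·tan35.3° = 42.1 + 128.2 = 170.3 kN/m
FS = 170.3 / 67.0 = 2.543

FS = 2.54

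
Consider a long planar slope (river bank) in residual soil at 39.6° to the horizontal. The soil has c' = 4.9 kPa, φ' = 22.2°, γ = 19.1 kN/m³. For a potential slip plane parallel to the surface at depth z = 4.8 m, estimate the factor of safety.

FS = 0.60

For an infinite slope with a slip plane parallel to the surface (no pore pressure): FS = [c' + γz cos²β tanφ'] / [γz sinβ cosβ].
γz = 19.1·4.8 = 91.68 kN/m²
Numerator = 4.9 + 91.68·cos²39.6°·tan22.2° = 4.9 + 91.68·0.5937·0.4081 = 27.112 kPa
Denominator = 91.68·sin39.6°·cos39.6° = 91.68·0.6374·0.7705 = 45.028 kPa
FS = 27.112 / 45.028 = 0.602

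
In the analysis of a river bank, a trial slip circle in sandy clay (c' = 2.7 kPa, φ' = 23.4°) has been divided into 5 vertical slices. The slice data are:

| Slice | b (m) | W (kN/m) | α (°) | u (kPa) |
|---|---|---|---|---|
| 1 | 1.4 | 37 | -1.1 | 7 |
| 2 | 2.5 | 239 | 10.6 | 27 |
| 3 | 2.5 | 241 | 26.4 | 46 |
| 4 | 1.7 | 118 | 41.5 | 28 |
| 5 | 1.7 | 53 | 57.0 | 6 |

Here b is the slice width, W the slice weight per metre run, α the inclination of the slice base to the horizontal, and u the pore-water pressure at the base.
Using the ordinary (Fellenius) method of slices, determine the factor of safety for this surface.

FS = 0.62

Ordinary method of slices: FS = Σ[c'·Δl_i + (W_i cosα_i − u_i·Δl_i)·tanφ'] / Σ W_i sinα_i, with Δl_i = b_i / cosα_i.
Slice 1: Δl = 1.4/cos(-1.1°) = 1.400 m; N'_1 = 37·cos(-1.1°) − 7·1.400 = 27.2; c'Δl = 3.78; W sinα = -0.7
Slice 2: Δl = 2.5/cos10.6° = 2.543 m; N'_2 = 239·cos10.6° − 27·2.543 = 166.2; c'Δl = 6.87; W sinα = 44.0
Slice 3: Δl = 2.5/cos26.4° = 2.791 m; N'_3 = 241·cos26.4° − 46·2.791 = 87.5; c'Δl = 7.54; W sinα = 107.2
Slice 4: Δl = 1.7/cos41.5° = 2.270 m; N'_4 = 118·cos41.5° − 28·2.270 = 24.8; c'Δl = 6.13; W sinα = 78.2
Slice 5: Δl = 1.7/cos57.0° = 3.121 m; N'_5 = 53·cos57.0° − 6·3.121 = 10.1; c'Δl = 8.43; W sinα = 44.4
Σc'Δl = 32.7 kN/m; ΣN' = 315.9 kN/m; ΣW sinα = 273.0 kN/m
Resisting = 32.7 + 315.9·tan23.4° = 32.7 + 136.7 = 169.4 kN/m
FS = 169.4 / 273.0 = 0.621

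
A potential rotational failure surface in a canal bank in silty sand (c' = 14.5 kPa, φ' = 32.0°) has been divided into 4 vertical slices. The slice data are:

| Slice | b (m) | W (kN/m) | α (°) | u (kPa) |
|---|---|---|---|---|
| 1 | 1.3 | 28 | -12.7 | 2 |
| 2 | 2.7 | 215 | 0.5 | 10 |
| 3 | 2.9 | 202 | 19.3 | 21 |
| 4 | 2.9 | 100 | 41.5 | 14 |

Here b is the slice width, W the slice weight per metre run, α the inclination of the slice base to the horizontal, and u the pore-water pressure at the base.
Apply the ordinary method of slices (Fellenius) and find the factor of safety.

FS = 2.98

Ordinary method of slices: FS = Σ[c'·Δl_i + (W_i cosα_i − u_i·Δl_i)·tanφ'] / Σ W_i sinα_i, with Δl_i = b_i / cosα_i.
Slice 1: Δl = 1.3/cos(-12.7°) = 1.333 m; N'_1 = 28·cos(-12.7°) − 2·1.333 = 24.6; c'Δl = 19.32; W sinα = -6.2
Slice 2: Δl = 2.7/cos0.5° = 2.700 m; N'_2 = 215·cos0.5° − 10·2.700 = 188.0; c'Δl = 39.15; W sinα = 1.9
Slice 3: Δl = 2.9/cos19.3° = 3.073 m; N'_3 = 202·cos19.3° − 21·3.073 = 126.1; c'Δl = 44.55; W sinα = 66.8
Slice 4: Δl = 2.9/cos41.5° = 3.872 m; N'_4 = 100·cos41.5° − 14·3.872 = 20.7; c'Δl = 56.14; W sinα = 66.3
Σc'Δl = 159.2 kN/m; ΣN' = 359.4 kN/m; ΣW sinα = 128.7 kN/m
Resisting = 159.2 + 359.4·tan32.0° = 159.2 + 224.6 = 383.8 kN/m
FS = 383.8 / 128.7 = 2.981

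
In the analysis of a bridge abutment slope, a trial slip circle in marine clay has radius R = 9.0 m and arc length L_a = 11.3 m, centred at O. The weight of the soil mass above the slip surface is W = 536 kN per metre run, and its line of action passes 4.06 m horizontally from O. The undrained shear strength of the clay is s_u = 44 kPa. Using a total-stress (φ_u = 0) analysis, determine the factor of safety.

FS = 2.06

Taking moments about the centre O, the resisting moment is provided by the undrained shear strength acting along the arc:
M_R = s_u·L_a·R = 44·11.30·9.0 = 4474.8 kN·m/m
M_D = W·d = 536·4.06 = 2176.2 kN·m/m
FS = M_R / M_D = 4474.8 / 2176.2 = 2.056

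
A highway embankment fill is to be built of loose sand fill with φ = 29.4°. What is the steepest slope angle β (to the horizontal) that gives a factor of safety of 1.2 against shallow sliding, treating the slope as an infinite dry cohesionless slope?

β = 25.2°

For an infinite dry cohesionless slope FS = tanφ/tanβ, so tanβ = tanφ / FS.
tanβ = tan29.4° / 1.2 = 0.5635 / 1.2 = 0.4696
β = arctan(0.4696) = 25.15°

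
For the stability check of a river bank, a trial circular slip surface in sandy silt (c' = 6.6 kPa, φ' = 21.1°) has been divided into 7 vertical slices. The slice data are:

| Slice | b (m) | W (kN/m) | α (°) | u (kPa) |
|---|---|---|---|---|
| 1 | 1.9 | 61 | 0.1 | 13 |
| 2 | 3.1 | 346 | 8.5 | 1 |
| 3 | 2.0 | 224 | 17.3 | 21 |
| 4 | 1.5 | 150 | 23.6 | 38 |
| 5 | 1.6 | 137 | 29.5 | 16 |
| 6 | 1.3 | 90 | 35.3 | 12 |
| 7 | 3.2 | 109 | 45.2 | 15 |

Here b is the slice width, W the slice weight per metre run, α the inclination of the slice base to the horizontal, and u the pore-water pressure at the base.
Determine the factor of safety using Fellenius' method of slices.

Ordinary method of slices: FS = Σ[c'·Δl_i + (W_i cosα_i − u_i·Δl_i)·tanφ'] / Σ W_i sinα_i, with Δl_i = b_i / cosα_i.
Slice 1: Δl = 1.9/cos0.1° = 1.900 m; N'_1 = 61·cos0.1° − 13·1.900 = 36.3; c'Δl = 12.54; W sinα = 0.1
Slice 2: Δl = 3.1/cos8.5° = 3.134 m; N'_2 = 346·cos8.5° − 1·3.134 = 339.1; c'Δl = 20.69; W sinα = 51.1
Slice 3: Δl = 2.0/cos17.3° = 2.095 m; N'_3 = 224·cos17.3° − 21·2.095 = 169.9; c'Δl = 13.83; W sinα = 66.6
Slice 4: Δl = 1.5/cos23.6° = 1.637 m; N'_4 = 150·cos23.6° − 38·1.637 = 75.3; c'Δl = 10.80; W sinα = 60.1
Slice 5: Δl = 1.6/cos29.5° = 1.838 m; N'_5 = 137·cos29.5° − 16·1.838 = 89.8; c'Δl = 12.13; W sinα = 67.5
Slice 6: Δl = 1.3/cos35.3° = 1.593 m; N'_6 = 90·cos35.3° − 12·1.593 = 54.3; c'Δl = 10.51; W sinα = 52.0
Slice 7: Δl = 3.2/cos45.2° = 4.541 m; N'_7 = 109·cos45.2° − 15·4.541 = 8.7; c'Δl = 29.97; W sinα = 77.3
Σc'Δl = 110.5 kN/m; ΣN' = 773.3 kN/m; ΣW sinα = 374.7 kN/m
Resisting = 110.5 + 773.3·tan21.1° = 110.5 + 298.4 = 408.9 kN/m
FS = 408.9 / 374.7 = 1.091

FS = 1.09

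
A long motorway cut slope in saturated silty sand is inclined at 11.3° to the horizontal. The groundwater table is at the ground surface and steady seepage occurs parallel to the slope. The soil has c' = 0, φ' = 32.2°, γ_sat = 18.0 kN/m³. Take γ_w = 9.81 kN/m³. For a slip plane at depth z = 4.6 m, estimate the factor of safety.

FS = 1.43

With seepage parallel to the slope and the water table at the surface, the effective normal stress on the slip plane uses the buoyant unit weight γ' = γ_sat − γ_w while the driving shear stress uses γ_sat:
FS = [c' + γ' z cos²β tanφ'] / [γ_sat z sinβ cosβ]
(For c' = 0 this reduces to FS = (γ'/γ_sat)·tanφ'/tanβ.)
γ' = 18.0 − 9.81 = 8.19 kN/m³
Numerator = 0.0 + 8.19·4.6·cos²11.3°·tan32.2° = 0.0 + 8.19·4.6·0.9616·0.6297 = 22.814 kPa
Denominator = 18.0·4.6·sin11.3°·cos11.3° = 18.0·4.6·0.1959·0.9806 = 15.910 kPa
FS = 22.814 / 15.910 = 1.434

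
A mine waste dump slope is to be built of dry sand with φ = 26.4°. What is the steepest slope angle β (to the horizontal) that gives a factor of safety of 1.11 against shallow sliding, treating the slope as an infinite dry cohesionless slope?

For an infinite dry cohesionless slope FS = tanφ/tanβ, so tanβ = tanφ / FS.
tanβ = tan26.4° / 1.11 = 0.4964 / 1.11 = 0.4472
β = arctan(0.4472) = 24.09°

β = 24.1°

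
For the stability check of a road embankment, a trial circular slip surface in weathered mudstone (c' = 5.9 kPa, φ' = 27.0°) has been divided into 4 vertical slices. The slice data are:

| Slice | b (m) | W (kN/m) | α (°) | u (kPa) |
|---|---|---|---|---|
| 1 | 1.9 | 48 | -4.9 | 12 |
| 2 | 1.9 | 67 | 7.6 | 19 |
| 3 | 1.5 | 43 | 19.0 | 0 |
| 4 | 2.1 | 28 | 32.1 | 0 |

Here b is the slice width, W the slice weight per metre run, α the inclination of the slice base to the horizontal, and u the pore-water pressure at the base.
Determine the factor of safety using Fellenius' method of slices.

FS = 3.19

Ordinary method of slices: FS = Σ[c'·Δl_i + (W_i cosα_i − u_i·Δl_i)·tanφ'] / Σ W_i sinα_i, with Δl_i = b_i / cosα_i.
Slice 1: Δl = 1.9/cos(-4.9°) = 1.907 m; N'_1 = 48·cos(-4.9°) − 12·1.907 = 24.9; c'Δl = 11.25; W sinα = -4.1
Slice 2: Δl = 1.9/cos7.6° = 1.917 m; N'_2 = 67·cos7.6° − 19·1.917 = 30.0; c'Δl = 11.31; W sinα = 8.9
Slice 3: Δl = 1.5/cos19.0° = 1.586 m; N'_3 = 43·cos19.0° − 0·1.586 = 40.7; c'Δl = 9.36; W sinα = 14.0
Slice 4: Δl = 2.1/cos32.1° = 2.479 m; N'_4 = 28·cos32.1° − 0·2.479 = 23.7; c'Δl = 14.63; W sinα = 14.9
Σc'Δl = 46.5 kN/m; ΣN' = 119.3 kN/m; ΣW sinα = 33.6 kN/m
Resisting = 46.5 + 119.3·tan27.0° = 46.5 + 60.8 = 107.3 kN/m
FS = 107.3 / 33.6 = 3.191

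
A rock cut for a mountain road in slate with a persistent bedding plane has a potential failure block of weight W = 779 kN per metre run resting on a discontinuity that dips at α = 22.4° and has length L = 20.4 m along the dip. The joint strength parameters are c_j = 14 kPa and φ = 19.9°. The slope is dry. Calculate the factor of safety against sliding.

Resolving the block weight along and normal to the plane and applying the Mohr–Coulomb strength on the joint:
N' = W cosα = 779·cos22.4° = 720.2 kN/m
Driving force T = W sinα = 779·sin22.4° = 296.9 kN/m
Resisting force R = c_j·L + N'·tanφ = 14·20.4 + 720.2·tan19.9° = 285.6 + 260.7 = 546.3 kN/m
FS = R / T = 546.3 / 296.9 = 1.840

FS = 1.84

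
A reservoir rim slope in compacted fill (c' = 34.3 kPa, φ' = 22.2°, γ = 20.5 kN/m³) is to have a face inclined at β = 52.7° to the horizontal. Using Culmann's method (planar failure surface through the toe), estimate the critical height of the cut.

Culmann's analysis gives the critical failure plane at α_cr = (β + φ')/2 = (52.7 + 22.2)/2 = 37.5°, and the critical height
H_c = (4c'/γ) · sinβ cosφ' / [1 − cos(β − φ')]
    = (4·34.3/20.5) · sin52.7°·cos22.2° / [1 − cos(30.5°)]
    = 6.693 · 0.7955·0.9259 / [1 − 0.8616]
    = 6.693 · 0.7365 / 0.1384
    = 35.62 m

H_c = 35.62 m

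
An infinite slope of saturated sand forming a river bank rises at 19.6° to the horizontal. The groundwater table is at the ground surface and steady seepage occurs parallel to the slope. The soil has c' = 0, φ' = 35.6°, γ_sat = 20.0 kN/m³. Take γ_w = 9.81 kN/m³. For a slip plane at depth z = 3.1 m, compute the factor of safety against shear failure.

With seepage parallel to the slope and the water table at the surface, the effective normal stress on the slip plane uses the buoyant unit weight γ' = γ_sat − γ_w while the driving shear stress uses γ_sat:
FS = [c' + γ' z cos²β tanφ'] / [γ_sat z sinβ cosβ]
(For c' = 0 this reduces to FS = (γ'/γ_sat)·tanφ'/tanβ.)
γ' = 20.0 − 9.81 = 10.19 kN/m³
Numerator = 0.0 + 10.19·3.1·cos²19.6°·tan35.6° = 0.0 + 10.19·3.1·0.8875·0.7159 = 20.071 kPa
Denominator = 20.0·3.1·sin19.6°·cos19.6° = 20.0·3.1·0.3355·0.9421 = 19.593 kPa
FS = 20.071 / 19.593 = 1.024

FS = 1.02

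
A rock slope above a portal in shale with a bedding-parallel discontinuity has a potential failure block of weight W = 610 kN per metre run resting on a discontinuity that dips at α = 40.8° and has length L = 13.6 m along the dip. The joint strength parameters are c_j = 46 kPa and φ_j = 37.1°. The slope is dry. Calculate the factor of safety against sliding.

FS = 2.45

Resolving the block weight along and normal to the plane and applying the Mohr–Coulomb strength on the joint:
N' = W cosα = 610·cos40.8° = 461.8 kN/m
Driving force T = W sinα = 610·sin40.8° = 398.6 kN/m
Resisting force R = c_j·L + N'·tanφ_j = 46·13.6 + 461.8·tan37.1° = 625.6 + 349.2 = 974.8 kN/m
FS = R / T = 974.8 / 398.6 = 2.446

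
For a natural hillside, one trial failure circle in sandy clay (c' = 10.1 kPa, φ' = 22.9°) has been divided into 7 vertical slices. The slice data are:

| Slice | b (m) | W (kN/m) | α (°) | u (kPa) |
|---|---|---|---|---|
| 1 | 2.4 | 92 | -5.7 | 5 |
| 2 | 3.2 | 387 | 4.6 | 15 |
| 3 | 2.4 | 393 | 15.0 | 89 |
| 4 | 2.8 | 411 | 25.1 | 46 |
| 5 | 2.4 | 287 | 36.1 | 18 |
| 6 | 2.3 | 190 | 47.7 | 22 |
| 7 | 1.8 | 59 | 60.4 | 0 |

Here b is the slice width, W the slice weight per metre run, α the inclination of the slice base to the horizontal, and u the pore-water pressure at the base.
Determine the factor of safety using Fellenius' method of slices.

Ordinary method of slices: FS = Σ[c'·Δl_i + (W_i cosα_i − u_i·Δl_i)·tanφ'] / Σ W_i sinα_i, with Δl_i = b_i / cosα_i.
Slice 1: Δl = 2.4/cos(-5.7°) = 2.412 m; N'_1 = 92·cos(-5.7°) − 5·2.412 = 79.5; c'Δl = 24.36; W sinα = -9.1
Slice 2: Δl = 3.2/cos4.6° = 3.210 m; N'_2 = 387·cos4.6° − 15·3.210 = 337.6; c'Δl = 32.42; W sinα = 31.0
Slice 3: Δl = 2.4/cos15.0° = 2.485 m; N'_3 = 393·cos15.0° − 89·2.485 = 158.5; c'Δl = 25.10; W sinα = 101.7
Slice 4: Δl = 2.8/cos25.1° = 3.092 m; N'_4 = 411·cos25.1° − 46·3.092 = 230.0; c'Δl = 31.23; W sinα = 174.3
Slice 5: Δl = 2.4/cos36.1° = 2.970 m; N'_5 = 287·cos36.1° − 18·2.970 = 178.4; c'Δl = 30.00; W sinα = 169.1
Slice 6: Δl = 2.3/cos47.7° = 3.417 m; N'_6 = 190·cos47.7° − 22·3.417 = 52.7; c'Δl = 34.52; W sinα = 140.5
Slice 7: Δl = 1.8/cos60.4° = 3.644 m; N'_7 = 59·cos60.4° − 0·3.644 = 29.1; c'Δl = 36.81; W sinα = 51.3
Σc'Δl = 214.4 kN/m; ΣN' = 1065.8 kN/m; ΣW sinα = 658.9 kN/m
Resisting = 214.4 + 1065.8·tan22.9° = 214.4 + 450.2 = 664.6 kN/m
FS = 664.6 / 658.9 = 1.009

FS = 1.01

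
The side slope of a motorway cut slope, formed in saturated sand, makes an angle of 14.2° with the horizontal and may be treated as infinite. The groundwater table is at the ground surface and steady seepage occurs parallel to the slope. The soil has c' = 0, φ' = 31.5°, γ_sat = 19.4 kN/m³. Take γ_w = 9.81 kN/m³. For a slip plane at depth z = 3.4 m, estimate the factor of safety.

FS = 1.20

With seepage parallel to the slope and the water table at the surface, the effective normal stress on the slip plane uses the buoyant unit weight γ' = γ_sat − γ_w while the driving shear stress uses γ_sat:
FS = [c' + γ' z cos²β tanφ'] / [γ_sat z sinβ cosβ]
(For c' = 0 this reduces to FS = (γ'/γ_sat)·tanφ'/tanβ.)
γ' = 19.4 − 9.81 = 9.59 kN/m³
Numerator = 0.0 + 9.59·3.4·cos²14.2°·tan31.5° = 0.0 + 9.59·3.4·0.9398·0.6128 = 18.779 kPa
Denominator = 19.4·3.4·sin14.2°·cos14.2° = 19.4·3.4·0.2453·0.9694 = 15.686 kPa
FS = 18.779 / 15.686 = 1.197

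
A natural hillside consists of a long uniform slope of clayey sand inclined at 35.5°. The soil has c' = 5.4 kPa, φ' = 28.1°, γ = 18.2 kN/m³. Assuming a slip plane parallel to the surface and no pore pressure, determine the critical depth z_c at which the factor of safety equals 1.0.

Setting FS = 1.00 in FS = [c' + γz cos²β tanφ'] / [γz sinβ cosβ] and solving for z:
z = c' / [γ cosβ (FS·sinβ − cosβ·tanφ')]
  = 5.4 / [18.2·cos35.5°·(1.00·sin35.5° − cos35.5°·tan28.1°)]
  = 5.4 / [18.2·0.8141·(1.00·0.5807 − 0.8141·0.5340)]
  = 5.4 / 2.1634 = 2.496 m

z_c = 2.50 m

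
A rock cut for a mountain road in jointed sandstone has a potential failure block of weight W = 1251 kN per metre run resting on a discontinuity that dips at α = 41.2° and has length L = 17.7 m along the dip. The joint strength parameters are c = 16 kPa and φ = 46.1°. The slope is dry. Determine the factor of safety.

FS = 1.53

Resolving the block weight along and normal to the plane and applying the Mohr–Coulomb strength on the joint:
N' = W cosα = 1251·cos41.2° = 941.3 kN/m
Driving force T = W sinα = 1251·sin41.2° = 824.0 kN/m
Resisting force R = c·L + N'·tanφ = 16·17.7 + 941.3·tan46.1° = 283.2 + 978.1 = 1261.3 kN/m
FS = R / T = 1261.3 / 824.0 = 1.531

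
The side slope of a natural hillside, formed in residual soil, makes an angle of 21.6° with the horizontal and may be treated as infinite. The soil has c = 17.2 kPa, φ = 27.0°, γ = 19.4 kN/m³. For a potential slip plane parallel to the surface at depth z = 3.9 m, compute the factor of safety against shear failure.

For an infinite slope with a slip plane parallel to the surface (no pore pressure): FS = [c + γz cos²β tanφ] / [γz sinβ cosβ].
γz = 19.4·3.9 = 75.66 kN/m²
Numerator = 17.2 + 75.66·cos²21.6°·tan27.0° = 17.2 + 75.66·0.8645·0.5095 = 50.526 kPa
Denominator = 75.66·sin21.6°·cos21.6° = 75.66·0.3681·0.9298 = 25.896 kPa
FS = 50.526 / 25.896 = 1.951

FS = 1.95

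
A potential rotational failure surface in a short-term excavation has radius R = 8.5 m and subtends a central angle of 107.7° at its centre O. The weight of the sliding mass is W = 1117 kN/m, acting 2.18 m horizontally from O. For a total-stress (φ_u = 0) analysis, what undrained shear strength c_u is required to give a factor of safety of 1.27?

c_u = 22.8 kPa

FS = c_u·L_a·R / (W·d), so c_u = FS·W·d / (L_a·R).
Arc length L_a = R·θ = 8.5·(107.7°·π/180) = 8.5·1.8797 = 15.98 m
c_u = 1.27·1117·2.18 / (15.98·8.5) = 3092.5 / 135.81 = 22.77 kPa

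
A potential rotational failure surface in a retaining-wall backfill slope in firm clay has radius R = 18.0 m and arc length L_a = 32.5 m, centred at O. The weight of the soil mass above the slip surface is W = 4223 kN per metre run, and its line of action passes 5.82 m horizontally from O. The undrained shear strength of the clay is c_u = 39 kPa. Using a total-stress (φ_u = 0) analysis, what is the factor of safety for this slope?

FS = 0.93

Taking moments about the centre O, the resisting moment is provided by the undrained shear strength acting along the arc:
M_R = c_u·L_a·R = 39·32.50·18.0 = 22815.0 kN·m/m
M_D = W·d = 4223·5.82 = 24577.9 kN·m/m
FS = M_R / M_D = 22815.0 / 24577.9 = 0.928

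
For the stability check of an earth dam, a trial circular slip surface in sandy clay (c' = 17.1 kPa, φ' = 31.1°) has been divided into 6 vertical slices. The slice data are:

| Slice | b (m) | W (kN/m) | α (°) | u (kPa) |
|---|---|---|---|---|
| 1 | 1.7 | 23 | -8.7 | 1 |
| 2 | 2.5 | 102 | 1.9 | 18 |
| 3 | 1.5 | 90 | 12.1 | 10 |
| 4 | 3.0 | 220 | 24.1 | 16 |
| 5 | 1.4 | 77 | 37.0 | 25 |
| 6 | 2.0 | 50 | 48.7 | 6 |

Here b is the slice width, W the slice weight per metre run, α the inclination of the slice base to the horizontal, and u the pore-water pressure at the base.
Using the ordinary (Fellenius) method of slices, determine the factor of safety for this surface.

FS = 2.27

Ordinary method of slices: FS = Σ[c'·Δl_i + (W_i cosα_i − u_i·Δl_i)·tanφ'] / Σ W_i sinα_i, with Δl_i = b_i / cosα_i.
Slice 1: Δl = 1.7/cos(-8.7°) = 1.720 m; N'_1 = 23·cos(-8.7°) − 1·1.720 = 21.0; c'Δl = 29.41; W sinα = -3.5
Slice 2: Δl = 2.5/cos1.9° = 2.501 m; N'_2 = 102·cos1.9° − 18·2.501 = 56.9; c'Δl = 42.77; W sinα = 3.4
Slice 3: Δl = 1.5/cos12.1° = 1.534 m; N'_3 = 90·cos12.1° − 10·1.534 = 72.7; c'Δl = 26.23; W sinα = 18.9
Slice 4: Δl = 3.0/cos24.1° = 3.286 m; N'_4 = 220·cos24.1° − 16·3.286 = 148.2; c'Δl = 56.20; W sinα = 89.8
Slice 5: Δl = 1.4/cos37.0° = 1.753 m; N'_5 = 77·cos37.0° − 25·1.753 = 17.7; c'Δl = 29.98; W sinα = 46.3
Slice 6: Δl = 2.0/cos48.7° = 3.030 m; N'_6 = 50·cos48.7° − 6·3.030 = 14.8; c'Δl = 51.82; W sinα = 37.6
Σc'Δl = 236.4 kN/m; ΣN' = 331.3 kN/m; ΣW sinα = 192.5 kN/m
Resisting = 236.4 + 331.3·tan31.1° = 236.4 + 199.9 = 436.3 kN/m
FS = 436.3 / 192.5 = 2.266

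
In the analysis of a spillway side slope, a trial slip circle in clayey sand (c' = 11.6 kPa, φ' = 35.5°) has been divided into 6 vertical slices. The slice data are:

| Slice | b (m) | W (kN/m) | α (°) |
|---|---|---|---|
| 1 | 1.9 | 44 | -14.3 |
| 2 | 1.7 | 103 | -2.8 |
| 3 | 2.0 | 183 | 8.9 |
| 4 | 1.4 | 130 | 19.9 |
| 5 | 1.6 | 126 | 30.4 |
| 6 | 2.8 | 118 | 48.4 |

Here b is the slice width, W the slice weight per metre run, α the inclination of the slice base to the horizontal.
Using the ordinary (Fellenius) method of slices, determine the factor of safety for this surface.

Ordinary method of slices: FS = Σ[c'·Δl_i + (W_i cosα_i)·tanφ'] / Σ W_i sinα_i, with Δl_i = b_i / cosα_i.
Slice 1: Δl = 1.9/cos(-14.3°) = 1.961 m; N'_1 = 44·cos(-14.3°) = 42.6; c'Δl = 22.74; W sinα = -10.9
Slice 2: Δl = 1.7/cos(-2.8°) = 1.702 m; N'_2 = 103·cos(-2.8°) = 102.9; c'Δl = 19.74; W sinα = -5.0
Slice 3: Δl = 2.0/cos8.9° = 2.024 m; N'_3 = 183·cos8.9° = 180.8; c'Δl = 23.48; W sinα = 28.3
Slice 4: Δl = 1.4/cos19.9° = 1.489 m; N'_4 = 130·cos19.9° = 122.2; c'Δl = 17.27; W sinα = 44.2
Slice 5: Δl = 1.6/cos30.4° = 1.855 m; N'_5 = 126·cos30.4° = 108.7; c'Δl = 21.52; W sinα = 63.8
Slice 6: Δl = 2.8/cos48.4° = 4.217 m; N'_6 = 118·cos48.4° = 78.3; c'Δl = 48.92; W sinα = 88.2
Σc'Δl = 153.7 kN/m; ΣN' = 635.6 kN/m; ΣW sinα = 208.7 kN/m
Resisting = 153.7 + 635.6·tan35.5° = 153.7 + 453.3 = 607.0 kN/m
FS = 607.0 / 208.7 = 2.909

FS = 2.91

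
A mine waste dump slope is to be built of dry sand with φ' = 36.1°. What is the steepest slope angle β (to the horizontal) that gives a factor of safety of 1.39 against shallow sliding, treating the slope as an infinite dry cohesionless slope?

β = 27.7°

For an infinite dry cohesionless slope FS = tanφ'/tanβ, so tanβ = tanφ' / FS.
tanβ = tan36.1° / 1.39 = 0.7292 / 1.39 = 0.5246
β = arctan(0.5246) = 27.68°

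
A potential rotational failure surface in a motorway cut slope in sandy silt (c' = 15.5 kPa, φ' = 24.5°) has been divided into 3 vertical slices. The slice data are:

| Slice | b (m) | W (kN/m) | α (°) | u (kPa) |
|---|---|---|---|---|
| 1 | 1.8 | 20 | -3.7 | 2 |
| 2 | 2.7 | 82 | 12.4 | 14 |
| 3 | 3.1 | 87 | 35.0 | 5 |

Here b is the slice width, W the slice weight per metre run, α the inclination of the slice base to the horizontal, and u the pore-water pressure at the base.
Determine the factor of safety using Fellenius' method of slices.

Ordinary method of slices: FS = Σ[c'·Δl_i + (W_i cosα_i − u_i·Δl_i)·tanφ'] / Σ W_i sinα_i, with Δl_i = b_i / cosα_i.
Slice 1: Δl = 1.8/cos(-3.7°) = 1.804 m; N'_1 = 20·cos(-3.7°) − 2·1.804 = 16.4; c'Δl = 27.96; W sinα = -1.3
Slice 2: Δl = 2.7/cos12.4° = 2.764 m; N'_2 = 82·cos12.4° − 14·2.764 = 41.4; c'Δl = 42.85; W sinα = 17.6
Slice 3: Δl = 3.1/cos35.0° = 3.784 m; N'_3 = 87·cos35.0° − 5·3.784 = 52.3; c'Δl = 58.66; W sinα = 49.9
Σc'Δl = 129.5 kN/m; ΣN' = 110.1 kN/m; ΣW sinα = 66.2 kN/m
Resisting = 129.5 + 110.1·tan24.5° = 129.5 + 50.2 = 179.6 kN/m
FS = 179.6 / 66.2 = 2.713

FS = 2.71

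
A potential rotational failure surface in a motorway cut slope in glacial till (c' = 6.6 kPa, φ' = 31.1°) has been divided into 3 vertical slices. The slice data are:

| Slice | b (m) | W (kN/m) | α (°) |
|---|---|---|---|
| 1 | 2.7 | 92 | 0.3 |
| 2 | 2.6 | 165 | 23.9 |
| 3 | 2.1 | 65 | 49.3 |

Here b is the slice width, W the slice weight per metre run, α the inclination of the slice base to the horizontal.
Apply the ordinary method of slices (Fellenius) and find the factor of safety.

Ordinary method of slices: FS = Σ[c'·Δl_i + (W_i cosα_i)·tanφ'] / Σ W_i sinα_i, with Δl_i = b_i / cosα_i.
Slice 1: Δl = 2.7/cos0.3° = 2.700 m; N'_1 = 92·cos0.3° = 92.0; c'Δl = 17.82; W sinα = 0.5
Slice 2: Δl = 2.6/cos23.9° = 2.844 m; N'_2 = 165·cos23.9° = 150.9; c'Δl = 18.77; W sinα = 66.8
Slice 3: Δl = 2.1/cos49.3° = 3.220 m; N'_3 = 65·cos49.3° = 42.4; c'Δl = 21.25; W sinα = 49.3
Σc'Δl = 57.8 kN/m; ΣN' = 285.2 kN/m; ΣW sinα = 116.6 kN/m
Resisting = 57.8 + 285.2·tan31.1° = 57.8 + 172.1 = 229.9 kN/m
FS = 229.9 / 116.6 = 1.972

FS = 1.97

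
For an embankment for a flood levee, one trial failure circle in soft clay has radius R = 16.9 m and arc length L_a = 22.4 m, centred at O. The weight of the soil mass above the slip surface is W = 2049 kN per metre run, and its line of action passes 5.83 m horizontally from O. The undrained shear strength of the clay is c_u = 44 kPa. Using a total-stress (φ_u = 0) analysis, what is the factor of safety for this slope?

Taking moments about the centre O, the resisting moment is provided by the undrained shear strength acting along the arc:
M_R = c_u·L_a·R = 44·22.40·16.9 = 16656.6 kN·m/m
M_D = W·d = 2049·5.83 = 11945.7 kN·m/m
FS = M_R / M_D = 16656.6 / 11945.7 = 1.394

FS = 1.39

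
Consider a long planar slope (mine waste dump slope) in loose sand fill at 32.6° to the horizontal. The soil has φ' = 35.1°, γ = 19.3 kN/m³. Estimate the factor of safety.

For a dry cohesionless infinite slope the factor of safety is FS = tanφ' / tanβ.
FS = tan35.1° / tan32.6° = 0.7028 / 0.6395 = 1.099

FS = 1.10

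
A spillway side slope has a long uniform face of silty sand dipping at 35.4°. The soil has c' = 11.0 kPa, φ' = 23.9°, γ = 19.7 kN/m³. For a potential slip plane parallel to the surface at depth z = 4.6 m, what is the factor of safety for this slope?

For an infinite slope with a slip plane parallel to the surface (no pore pressure): FS = [c' + γz cos²β tanφ'] / [γz sinβ cosβ].
γz = 19.7·4.6 = 90.62 kN/m²
Numerator = 11.0 + 90.62·cos²35.4°·tan23.9° = 11.0 + 90.62·0.6644·0.4431 = 37.682 kPa
Denominator = 90.62·sin35.4°·cos35.4° = 90.62·0.5793·0.8151 = 42.790 kPa
FS = 37.682 / 42.790 = 0.881

FS = 0.88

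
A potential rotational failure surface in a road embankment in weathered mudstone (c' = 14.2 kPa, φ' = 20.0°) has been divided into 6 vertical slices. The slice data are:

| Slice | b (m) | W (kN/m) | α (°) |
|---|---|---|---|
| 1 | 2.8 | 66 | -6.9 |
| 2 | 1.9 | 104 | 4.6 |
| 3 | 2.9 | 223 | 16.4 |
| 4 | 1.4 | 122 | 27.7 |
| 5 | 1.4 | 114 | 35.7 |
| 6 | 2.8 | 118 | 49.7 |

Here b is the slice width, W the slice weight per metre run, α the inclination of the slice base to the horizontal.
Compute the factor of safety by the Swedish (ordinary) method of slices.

FS = 1.66

Ordinary method of slices: FS = Σ[c'·Δl_i + (W_i cosα_i)·tanφ'] / Σ W_i sinα_i, with Δl_i = b_i / cosα_i.
Slice 1: Δl = 2.8/cos(-6.9°) = 2.820 m; N'_1 = 66·cos(-6.9°) = 65.5; c'Δl = 40.05; W sinα = -7.9
Slice 2: Δl = 1.9/cos4.6° = 1.906 m; N'_2 = 104·cos4.6° = 103.7; c'Δl = 27.07; W sinα = 8.3
Slice 3: Δl = 2.9/cos16.4° = 3.023 m; N'_3 = 223·cos16.4° = 213.9; c'Δl = 42.93; W sinα = 63.0
Slice 4: Δl = 1.4/cos27.7° = 1.581 m; N'_4 = 122·cos27.7° = 108.0; c'Δl = 22.45; W sinα = 56.7
Slice 5: Δl = 1.4/cos35.7° = 1.724 m; N'_5 = 114·cos35.7° = 92.6; c'Δl = 24.48; W sinα = 66.5
Slice 6: Δl = 2.8/cos49.7° = 4.329 m; N'_6 = 118·cos49.7° = 76.3; c'Δl = 61.47; W sinα = 90.0
Σc'Δl = 218.5 kN/m; ΣN' = 660.0 kN/m; ΣW sinα = 276.6 kN/m
Resisting = 218.5 + 660.0·tan20.0° = 218.5 + 240.2 = 458.7 kN/m
FS = 458.7 / 276.6 = 1.658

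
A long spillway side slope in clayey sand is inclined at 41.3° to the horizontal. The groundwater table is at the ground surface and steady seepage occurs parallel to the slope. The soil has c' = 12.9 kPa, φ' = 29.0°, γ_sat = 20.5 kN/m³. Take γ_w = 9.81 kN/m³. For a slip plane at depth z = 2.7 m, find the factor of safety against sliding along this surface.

With seepage parallel to the slope and the water table at the surface, the effective normal stress on the slip plane uses the buoyant unit weight γ' = γ_sat − γ_w while the driving shear stress uses γ_sat:
FS = [c' + γ' z cos²β tanφ'] / [γ_sat z sinβ cosβ]
γ' = 20.5 − 9.81 = 10.69 kN/m³
Numerator = 12.9 + 10.69·2.7·cos²41.3°·tan29.0° = 12.9 + 10.69·2.7·0.5644·0.5543 = 21.930 kPa
Denominator = 20.5·2.7·sin41.3°·cos41.3° = 20.5·2.7·0.6600·0.7513 = 27.444 kPa
FS = 21.930 / 27.444 = 0.799

FS = 0.80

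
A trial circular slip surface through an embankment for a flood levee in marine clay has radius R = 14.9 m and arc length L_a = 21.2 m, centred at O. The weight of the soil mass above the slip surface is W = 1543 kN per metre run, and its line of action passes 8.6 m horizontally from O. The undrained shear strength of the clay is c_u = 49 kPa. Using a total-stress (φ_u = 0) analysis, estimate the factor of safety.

FS = 1.17

Taking moments about the centre O, the resisting moment is provided by the undrained shear strength acting along the arc:
M_R = c_u·L_a·R = 49·21.20·14.9 = 15478.1 kN·m/m
M_D = W·d = 1543·8.6 = 13269.8 kN·m/m
FS = M_R / M_D = 15478.1 / 13269.8 = 1.166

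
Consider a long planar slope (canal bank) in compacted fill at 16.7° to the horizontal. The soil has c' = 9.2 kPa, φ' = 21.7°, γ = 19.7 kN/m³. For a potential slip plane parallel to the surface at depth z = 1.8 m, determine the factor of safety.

FS = 2.27

For an infinite slope with a slip plane parallel to the surface (no pore pressure): FS = [c' + γz cos²β tanφ'] / [γz sinβ cosβ].
γz = 19.7·1.8 = 35.46 kN/m²
Numerator = 9.2 + 35.46·cos²16.7°·tan21.7° = 9.2 + 35.46·0.9174·0.3979 = 22.146 kPa
Denominator = 35.46·sin16.7°·cos16.7° = 35.46·0.2874·0.9578 = 9.760 kPa
FS = 22.146 / 9.760 = 2.269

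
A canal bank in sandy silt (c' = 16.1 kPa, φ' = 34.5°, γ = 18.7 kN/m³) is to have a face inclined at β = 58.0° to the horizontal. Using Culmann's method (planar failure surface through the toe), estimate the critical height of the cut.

H_c = 29.02 m

Culmann's analysis gives the critical failure plane at α_cr = (β + φ')/2 = (58.0 + 34.5)/2 = 46.2°, and the critical height
H_c = (4c'/γ) · sinβ cosφ' / [1 − cos(β − φ')]
    = (4·16.1/18.7) · sin58.0°·cos34.5° / [1 − cos(23.5°)]
    = 3.444 · 0.8480·0.8241 / [1 − 0.9171]
    = 3.444 · 0.6989 / 0.0829
    = 29.02 m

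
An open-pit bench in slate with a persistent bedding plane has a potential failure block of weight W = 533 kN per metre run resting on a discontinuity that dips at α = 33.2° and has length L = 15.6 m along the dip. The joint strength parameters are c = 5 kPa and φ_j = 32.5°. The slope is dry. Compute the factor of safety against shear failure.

Resolving the block weight along and normal to the plane and applying the Mohr–Coulomb strength on the joint:
N' = W cosα = 533·cos33.2° = 446.0 kN/m
Driving force T = W sinα = 533·sin33.2° = 291.9 kN/m
Resisting force R = c·L + N'·tanφ_j = 5·15.6 + 446.0·tan32.5° = 78.0 + 284.1 = 362.1 kN/m
FS = R / T = 362.1 / 291.9 = 1.241

FS = 1.24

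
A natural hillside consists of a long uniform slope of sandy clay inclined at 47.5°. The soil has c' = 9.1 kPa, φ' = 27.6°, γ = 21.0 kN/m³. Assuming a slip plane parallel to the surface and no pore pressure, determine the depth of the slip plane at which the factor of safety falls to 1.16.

Setting FS = 1.16 in FS = [c' + γz cos²β tanφ'] / [γz sinβ cosβ] and solving for z:
z = c' / [γ cosβ (FS·sinβ − cosβ·tanφ')]
  = 9.1 / [21.0·cos47.5°·(1.16·sin47.5° − cos47.5°·tan27.6°)]
  = 9.1 / [21.0·0.6756·(1.16·0.7373 − 0.6756·0.5228)]
  = 9.1 / 7.1228 = 1.278 m

z = 1.28 m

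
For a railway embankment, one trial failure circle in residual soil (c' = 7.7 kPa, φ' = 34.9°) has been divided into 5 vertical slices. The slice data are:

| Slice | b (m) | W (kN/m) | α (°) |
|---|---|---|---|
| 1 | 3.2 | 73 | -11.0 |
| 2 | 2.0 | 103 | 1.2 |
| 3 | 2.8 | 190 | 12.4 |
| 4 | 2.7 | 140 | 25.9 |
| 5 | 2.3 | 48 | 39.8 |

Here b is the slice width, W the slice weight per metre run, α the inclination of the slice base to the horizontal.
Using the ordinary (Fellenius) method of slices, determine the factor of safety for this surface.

FS = 3.92

Ordinary method of slices: FS = Σ[c'·Δl_i + (W_i cosα_i)·tanφ'] / Σ W_i sinα_i, with Δl_i = b_i / cosα_i.
Slice 1: Δl = 3.2/cos(-11.0°) = 3.260 m; N'_1 = 73·cos(-11.0°) = 71.7; c'Δl = 25.10; W sinα = -13.9
Slice 2: Δl = 2.0/cos1.2° = 2.000 m; N'_2 = 103·cos1.2° = 103.0; c'Δl = 15.40; W sinα = 2.2
Slice 3: Δl = 2.8/cos12.4° = 2.867 m; N'_3 = 190·cos12.4° = 185.6; c'Δl = 22.07; W sinα = 40.8
Slice 4: Δl = 2.7/cos25.9° = 3.001 m; N'_4 = 140·cos25.9° = 125.9; c'Δl = 23.11; W sinα = 61.2
Slice 5: Δl = 2.3/cos39.8° = 2.994 m; N'_5 = 48·cos39.8° = 36.9; c'Δl = 23.05; W sinα = 30.7
Σc'Δl = 108.7 kN/m; ΣN' = 523.0 kN/m; ΣW sinα = 120.9 kN/m
Resisting = 108.7 + 523.0·tan34.9° = 108.7 + 364.9 = 473.6 kN/m
FS = 473.6 / 120.9 = 3.917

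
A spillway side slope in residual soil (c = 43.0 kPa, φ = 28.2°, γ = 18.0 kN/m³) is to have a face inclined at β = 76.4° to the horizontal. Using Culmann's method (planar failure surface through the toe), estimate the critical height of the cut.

Culmann's analysis gives the critical failure plane at α_cr = (β + φ)/2 = (76.4 + 28.2)/2 = 52.3°, and the critical height
H_c = (4c/γ) · sinβ cosφ / [1 − cos(β − φ)]
    = (4·43.0/18.0) · sin76.4°·cos28.2° / [1 − cos(48.2°)]
    = 9.556 · 0.9720·0.8813 / [1 − 0.6665]
    = 9.556 · 0.8566 / 0.3335
    = 24.55 m

H_c = 24.55 m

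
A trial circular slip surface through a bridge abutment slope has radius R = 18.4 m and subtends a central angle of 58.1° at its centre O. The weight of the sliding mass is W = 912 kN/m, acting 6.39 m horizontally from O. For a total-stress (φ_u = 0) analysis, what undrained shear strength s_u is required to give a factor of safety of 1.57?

s_u = 26.7 kPa

FS = s_u·L_a·R / (W·d), so s_u = FS·W·d / (L_a·R).
Arc length L_a = R·θ = 18.4·(58.1°·π/180) = 18.4·1.0140 = 18.66 m
s_u = 1.57·912·6.39 / (18.66·18.4) = 9149.5 / 343.31 = 26.65 kPa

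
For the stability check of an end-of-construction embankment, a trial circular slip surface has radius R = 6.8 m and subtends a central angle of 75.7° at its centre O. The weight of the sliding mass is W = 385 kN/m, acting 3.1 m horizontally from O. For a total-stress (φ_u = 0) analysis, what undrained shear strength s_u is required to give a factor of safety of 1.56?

FS = s_u·L_a·R / (W·d), so s_u = FS·W·d / (L_a·R).
Arc length L_a = R·θ = 6.8·(75.7°·π/180) = 6.8·1.3212 = 8.98 m
s_u = 1.56·385·3.1 / (8.98·6.8) = 1861.9 / 61.09 = 30.48 kPa

s_u = 30.5 kPa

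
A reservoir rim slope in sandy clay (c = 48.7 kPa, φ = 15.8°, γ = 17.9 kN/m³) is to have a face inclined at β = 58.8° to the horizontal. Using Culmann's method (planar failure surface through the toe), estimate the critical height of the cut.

Culmann's analysis gives the critical failure plane at α_cr = (β + φ)/2 = (58.8 + 15.8)/2 = 37.3°, and the critical height
H_c = (4c/γ) · sinβ cosφ / [1 − cos(β − φ)]
    = (4·48.7/17.9) · sin58.8°·cos15.8° / [1 − cos(43.0°)]
    = 10.883 · 0.8554·0.9622 / [1 − 0.7314]
    = 10.883 · 0.8230 / 0.2686
    = 33.34 m

H_c = 33.34 m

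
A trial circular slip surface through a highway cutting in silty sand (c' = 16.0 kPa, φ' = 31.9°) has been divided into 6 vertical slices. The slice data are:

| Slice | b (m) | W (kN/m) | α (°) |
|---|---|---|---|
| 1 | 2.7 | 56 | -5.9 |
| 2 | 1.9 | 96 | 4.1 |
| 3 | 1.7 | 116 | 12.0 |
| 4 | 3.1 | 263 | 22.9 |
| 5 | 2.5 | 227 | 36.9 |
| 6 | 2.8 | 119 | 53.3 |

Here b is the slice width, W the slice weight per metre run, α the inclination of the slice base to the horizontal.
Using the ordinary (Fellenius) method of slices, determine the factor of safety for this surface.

Ordinary method of slices: FS = Σ[c'·Δl_i + (W_i cosα_i)·tanφ'] / Σ W_i sinα_i, with Δl_i = b_i / cosα_i.
Slice 1: Δl = 2.7/cos(-5.9°) = 2.714 m; N'_1 = 56·cos(-5.9°) = 55.7; c'Δl = 43.43; W sinα = -5.8
Slice 2: Δl = 1.9/cos4.1° = 1.905 m; N'_2 = 96·cos4.1° = 95.8; c'Δl = 30.48; W sinα = 6.9
Slice 3: Δl = 1.7/cos12.0° = 1.738 m; N'_3 = 116·cos12.0° = 113.5; c'Δl = 27.81; W sinα = 24.1
Slice 4: Δl = 3.1/cos22.9° = 3.365 m; N'_4 = 263·cos22.9° = 242.3; c'Δl = 53.84; W sinα = 102.3
Slice 5: Δl = 2.5/cos36.9° = 3.126 m; N'_5 = 227·cos36.9° = 181.5; c'Δl = 50.02; W sinα = 136.3
Slice 6: Δl = 2.8/cos53.3° = 4.685 m; N'_6 = 119·cos53.3° = 71.1; c'Δl = 74.96; W sinα = 95.4
Σc'Δl = 280.5 kN/m; ΣN' = 759.8 kN/m; ΣW sinα = 359.3 kN/m
Resisting = 280.5 + 759.8·tan31.9° = 280.5 + 473.0 = 753.5 kN/m
FS = 753.5 / 359.3 = 2.097

FS = 2.10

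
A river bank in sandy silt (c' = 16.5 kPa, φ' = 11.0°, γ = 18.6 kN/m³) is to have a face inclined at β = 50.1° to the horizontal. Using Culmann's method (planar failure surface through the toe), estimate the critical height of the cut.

H_c = 11.93 m

Culmann's analysis gives the critical failure plane at α_cr = (β + φ')/2 = (50.1 + 11.0)/2 = 30.6°, and the critical height
H_c = (4c'/γ) · sinβ cosφ' / [1 − cos(β − φ')]
    = (4·16.5/18.6) · sin50.1°·cos11.0° / [1 − cos(39.1°)]
    = 3.548 · 0.7672·0.9816 / [1 − 0.7760]
    = 3.548 · 0.7531 / 0.2240
    = 11.93 m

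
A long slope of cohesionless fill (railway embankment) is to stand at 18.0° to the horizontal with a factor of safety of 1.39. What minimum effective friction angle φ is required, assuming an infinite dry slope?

FS = tanφ/tanβ ⇒ tanφ = FS · tanβ = 1.39 · tan18.0° = 0.4516
φ = arctan(0.4516) = 24.31°

φ = 24.3°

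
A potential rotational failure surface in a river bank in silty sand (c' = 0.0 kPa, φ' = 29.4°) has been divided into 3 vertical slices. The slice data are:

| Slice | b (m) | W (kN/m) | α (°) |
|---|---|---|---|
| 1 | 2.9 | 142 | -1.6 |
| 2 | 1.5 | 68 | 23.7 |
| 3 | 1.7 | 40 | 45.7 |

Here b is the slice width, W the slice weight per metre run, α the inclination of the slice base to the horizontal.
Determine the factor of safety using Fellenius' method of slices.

Ordinary method of slices: FS = Σ[c'·Δl_i + (W_i cosα_i)·tanφ'] / Σ W_i sinα_i, with Δl_i = b_i / cosα_i.
Slice 1: Δl = 2.9/cos(-1.6°) = 2.901 m; N'_1 = 142·cos(-1.6°) = 141.9; c'Δl = 0.00; W sinα = -4.0
Slice 2: Δl = 1.5/cos23.7° = 1.638 m; N'_2 = 68·cos23.7° = 62.3; c'Δl = 0.00; W sinα = 27.3
Slice 3: Δl = 1.7/cos45.7° = 2.434 m; N'_3 = 40·cos45.7° = 27.9; c'Δl = 0.00; W sinα = 28.6
Σc'Δl = 0.0 kN/m; ΣN' = 232.1 kN/m; ΣW sinα = 52.0 kN/m
Resisting = 0.0 + 232.1·tan29.4° = 0.0 + 130.8 = 130.8 kN/m
FS = 130.8 / 52.0 = 2.516

FS = 2.52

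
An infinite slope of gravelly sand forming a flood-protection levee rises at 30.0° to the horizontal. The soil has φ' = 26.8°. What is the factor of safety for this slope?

For a dry cohesionless infinite slope the factor of safety is FS = tanφ' / tanβ.
FS = tan26.8° / tan30.0° = 0.5051 / 0.5774 = 0.875

FS = 0.87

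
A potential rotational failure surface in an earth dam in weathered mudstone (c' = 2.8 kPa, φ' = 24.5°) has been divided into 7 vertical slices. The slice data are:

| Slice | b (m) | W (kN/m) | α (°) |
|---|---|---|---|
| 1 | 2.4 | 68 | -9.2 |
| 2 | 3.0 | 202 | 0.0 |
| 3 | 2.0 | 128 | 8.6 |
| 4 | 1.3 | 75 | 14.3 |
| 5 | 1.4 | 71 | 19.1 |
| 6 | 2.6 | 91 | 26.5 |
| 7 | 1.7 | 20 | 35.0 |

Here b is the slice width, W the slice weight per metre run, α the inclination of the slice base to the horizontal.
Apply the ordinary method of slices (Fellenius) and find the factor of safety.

Ordinary method of slices: FS = Σ[c'·Δl_i + (W_i cosα_i)·tanφ'] / Σ W_i sinα_i, with Δl_i = b_i / cosα_i.
Slice 1: Δl = 2.4/cos(-9.2°) = 2.431 m; N'_1 = 68·cos(-9.2°) = 67.1; c'Δl = 6.81; W sinα = -10.9
Slice 2: Δl = 3.0/cos0.0° = 3.000 m; N'_2 = 202·cos0.0° = 202.0; c'Δl = 8.40; W sinα = 0.0
Slice 3: Δl = 2.0/cos8.6° = 2.023 m; N'_3 = 128·cos8.6° = 126.6; c'Δl = 5.66; W sinα = 19.1
Slice 4: Δl = 1.3/cos14.3° = 1.342 m; N'_4 = 75·cos14.3° = 72.7; c'Δl = 3.76; W sinα = 18.5
Slice 5: Δl = 1.4/cos19.1° = 1.482 m; N'_5 = 71·cos19.1° = 67.1; c'Δl = 4.15; W sinα = 23.2
Slice 6: Δl = 2.6/cos26.5° = 2.905 m; N'_6 = 91·cos26.5° = 81.4; c'Δl = 8.13; W sinα = 40.6
Slice 7: Δl = 1.7/cos35.0° = 2.075 m; N'_7 = 20·cos35.0° = 16.4; c'Δl = 5.81; W sinα = 11.5
Σc'Δl = 42.7 kN/m; ΣN' = 633.3 kN/m; ΣW sinα = 102.1 kN/m
Resisting = 42.7 + 633.3·tan24.5° = 42.7 + 288.6 = 331.3 kN/m
FS = 331.3 / 102.1 = 3.245

FS = 3.25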